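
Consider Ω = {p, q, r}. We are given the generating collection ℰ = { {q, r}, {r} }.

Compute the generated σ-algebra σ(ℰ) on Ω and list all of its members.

Answer: σ(ℰ) = { {}, {p}, {q}, {r}, {p, q}, {p, r}, {q, r}, Ω }

Working:
Start: ℰ ∪ {∅, Ω} = { {}, {r}, {q, r}, Ω }.
Round 1 adds 2:
  {p}  = ᶜ of {q, r}
  {p, q}  = ᶜ of {r}
  |family| = 6
Round 2. New:
  {p, r}  = {r} ∪ {p}
  |family| = 7
Round 3 adds 1:
  {q}  = ᶜ of {p, r}
  |family| = 8
Round 4: stable.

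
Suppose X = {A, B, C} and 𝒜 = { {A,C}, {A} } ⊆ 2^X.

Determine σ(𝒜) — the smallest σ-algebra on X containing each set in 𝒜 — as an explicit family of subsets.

Initial family (4 sets): { {}, {A}, {A,C}, X }.
Pass 1 adds 2:
  {B}  = complement {A,C}
  {B,C}  = complement {A}
  [6 total]
Pass 2. New:
  {A,B}  = {B} ∪ {A}
  [7 total]
Pass 3 (1 new):
  {C}  = complement {A,B}
  [8 total]
Pass 4 adds nothing — fixpoint reached.

σ(𝒜) = { {}, {A}, {B}, {C}, {A,B}, {A,C}, {B,C}, X }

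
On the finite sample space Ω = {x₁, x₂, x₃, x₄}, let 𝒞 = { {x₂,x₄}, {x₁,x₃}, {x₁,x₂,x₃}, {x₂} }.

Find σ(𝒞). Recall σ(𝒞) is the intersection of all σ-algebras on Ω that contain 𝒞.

σ(𝒞) (8 sets): { {}, {x₂}, {x₄}, {x₁,x₃}, {x₂,x₄}, {x₁,x₂,x₃}, {x₁,x₃,x₄}, Ω }

Trace:
Seed the family with 𝒞 together with ∅ and Ω: { {}, {x₂}, {x₁,x₃}, {x₂,x₄}, {x₁,x₂,x₃}, Ω }.
Iteration 1. New:
  {x₄}  = complement {x₁,x₂,x₃}
  {x₁,x₃,x₄}  = complement {x₂}
  (now 8)
Iteration 2: already closed under ᶜ and ∪.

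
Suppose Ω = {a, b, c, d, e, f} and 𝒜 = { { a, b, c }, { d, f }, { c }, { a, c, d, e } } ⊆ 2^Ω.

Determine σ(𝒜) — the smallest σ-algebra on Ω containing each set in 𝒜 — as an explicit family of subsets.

Answer: σ(𝒜) = { ∅, { a }, { b }, { c }, { d }, { e }, { f }, { a, b }, { a, c }, { a, d }, { a, e }, { a, f }, { b, c }, { b, d }, { b, e }, { b, f }, { c, d }, { c, e }, { c, f }, { d, e }, { d, f }, { e, f }, { a, b, c }, { a, b, d }, { a, b, e }, { a, b, f }, { a, c, d }, { a, c, e }, { a, c, f }, { a, d, e }, { a, d, f }, { a, e, f }, { b, c, d }, { b, c, e }, { b, c, f }, { b, d, e }, { b, d, f }, { b, e, f }, { c, d, e }, { c, d, f }, { c, e, f }, { d, e, f }, { a, b, c, d }, { a, b, c, e }, { a, b, c, f }, { a, b, d, e }, { a, b, d, f }, { a, b, e, f }, { a, c, d, e }, { a, c, d, f }, { a, c, e, f }, { a, d, e, f }, { b, c, d, e }, { b, c, d, f }, { b, c, e, f }, { b, d, e, f }, { c, d, e, f }, { a, b, c, d, e }, { a, b, c, d, f }, { a, b, c, e, f }, { a, b, d, e, f }, { a, c, d, e, f }, { b, c, d, e, f }, Ω }

Check:
Take S₀ = 𝒜 ∪ {∅, Ω} = { ∅, { c }, { d, f }, { a, b, c }, { a, c, d, e }, Ω }.
Round 1 adds 8:
  { b, f }  = complement { a, c, d, e }
  { c, d, f }  = { c } ∪ { d, f }
  { d, e, f }  = complement { a, b, c }
  { a, b, c, e }  = complement { d, f }
  { a, b, c, d, e }  = { a, b, c } ∪ { a, c, d, e }
  { a, b, c, d, f }  = { a, b, c } ∪ { d, f }
  { a, b, d, e, f }  = complement { c }
  { a, c, d, e, f }  = { a, c, d, e } ∪ { d, f }
  (now 14)
Round 2. New:
  { b }  = complement { a, c, d, e, f }
  { e }  = complement { a, b, c, d, f }
  { f }  = complement { a, b, c, d, e }
  { a, b, e }  = complement { c, d, f }
  { b, c, f }  = { b, f } ∪ { c }
  { b, d, f }  = { b, f } ∪ { d, f }
  { a, b, c, f }  = { a, b, c } ∪ { b, f }
  { b, c, d, f }  = { b, f } ∪ { c, d, f }
  { b, d, e, f }  = { b, f } ∪ { d, e, f }
  { c, d, e, f }  = { c } ∪ { d, e, f }
  { a, b, c, e, f }  = { b, f } ∪ { a, b, c, e }
  (now 25)
Round 3: +16 →
  { d }  = complement { a, b, c, e, f }
  { a, b }  = complement { c, d, e, f }
  { a, c }  = complement { b, d, e, f }
  { a, e }  = complement { b, c, d, f }
  { b, c }  = { b } ∪ { c }
  { b, e }  = { b } ∪ { e }
  { c, e }  = { e } ∪ { c }
  { c, f }  = { f } ∪ { c }
  { d, e }  = complement { a, b, c, f }
  { e, f }  = { f } ∪ { e }
  { a, c, e }  = complement { b, d, f }
  { a, d, e }  = complement { b, c, f }
  { b, e, f }  = { b, f } ∪ { e }
  { a, b, e, f }  = { b, f } ∪ { a, b, e }
  { b, c, e, f }  = { b, c, f } ∪ { e }
  { b, c, d, e, f }  = { b, d, f } ∪ { c, d, e, f }
  (now 41)
Round 4: +21 →
  { a }  = complement { b, c, d, e, f }
  { a, d }  = complement { b, c, e, f }
  { b, d }  = { b } ∪ { d }
  { c, d }  = complement { a, b, e, f }
  { a, b, d }  = { a, b } ∪ { d }
  { a, b, f }  = { a, b } ∪ { b, f }
  { a, c, d }  = complement { b, e, f }
  { a, c, f }  = { a, c } ∪ { c, f }
  { a, e, f }  = { e, f } ∪ { a, e }
  { b, c, d }  = { b, c } ∪ { d }
  { b, c, e }  = { b } ∪ { c, e }
  { b, d, e }  = { b } ∪ { d, e }
  { c, d, e }  = { d, e } ∪ { c, e }
  { c, e, f }  = { c, e } ∪ { c, f }
  { a, b, c, d }  = complement { e, f }
  { a, b, d, e }  = complement { c, f }
  { a, b, d, f }  = complement { c, e }
  { a, c, d, f }  = complement { b, e }
  { a, c, e, f }  = { a, c, e } ∪ { c, f }
  { a, d, e, f }  = complement { b, c }
  { b, c, d, e }  = { d, e } ∪ { b, c }
  (now 62)
Round 5 (2 new):
  { a, f }  = complement { b, c, d, e }
  { a, d, f }  = complement { b, c, e }
  (now 64)
Round 6 adds nothing — fixpoint reached.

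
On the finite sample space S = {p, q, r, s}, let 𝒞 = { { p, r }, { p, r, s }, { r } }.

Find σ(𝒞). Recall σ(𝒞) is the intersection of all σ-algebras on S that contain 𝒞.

Begin from { {  }, { r }, { p, r }, { p, r, s }, S } (that is, 𝒞 plus ∅ and S).
Round 1 adds 3:
  { q }  = complement { p, r, s }
  { q, s }  = complement { p, r }
  { p, q, s }  = complement { r }
  [8 total]
Round 2: +3 →
  { q, r }  = { r } ∪ { q }
  { p, q, r }  = { q } ∪ { p, r }
  { q, r, s }  = { r } ∪ { q, s }
  [11 total]
Round 3: 3 new —
  { p }  = complement { q, r, s }
  { s }  = complement { p, q, r }
  { p, s }  = complement { q, r }
  [14 total]
Round 4 (2 new):
  { p, q }  = { q } ∪ { p }
  { r, s }  = { r } ∪ { s }
  [16 total]
After Round 5 the family is unchanged; done.

Hence σ(𝒞) has 16 members: { {  }, { p }, { q }, { r }, { s }, { p, q }, { p, r }, { p, s }, { q, r }, { q, s }, { r, s }, { p, q, r }, { p, q, s }, { p, r, s }, { q, r, s }, S }.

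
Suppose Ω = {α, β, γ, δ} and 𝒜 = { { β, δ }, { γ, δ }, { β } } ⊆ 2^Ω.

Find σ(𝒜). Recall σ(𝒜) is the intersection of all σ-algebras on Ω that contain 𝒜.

σ(𝒜) = { {  }, { α }, { β }, { γ }, { δ }, { α, β }, { α, γ }, { α, δ }, { β, γ }, { β, δ }, { γ, δ }, { α, β, γ }, { α, β, δ }, { α, γ, δ }, { β, γ, δ }, Ω }

Check:
Seed the family with 𝒜 together with ∅ and Ω: { {  }, { β }, { β, δ }, { γ, δ }, Ω }.
Step 1 (4 new):
  { α, β }  = complement { γ, δ }
  { α, γ }  = complement { β, δ }
  { α, γ, δ }  = complement { β }
  { β, γ, δ }  = { γ, δ } ∪ { β }
  [9 total]
Step 2: 3 new —
  { α }  = complement { β, γ, δ }
  { α, β, γ }  = { α, β } ∪ { α, γ }
  { α, β, δ }  = { α, β } ∪ { β, δ }
  [12 total]
Step 3. New:
  { γ }  = complement { α, β, δ }
  { δ }  = complement { α, β, γ }
  [14 total]
Step 4: 2 new —
  { α, δ }  = { δ } ∪ { α }
  { β, γ }  = { γ } ∪ { β }
  [16 total]
Step 5: stable.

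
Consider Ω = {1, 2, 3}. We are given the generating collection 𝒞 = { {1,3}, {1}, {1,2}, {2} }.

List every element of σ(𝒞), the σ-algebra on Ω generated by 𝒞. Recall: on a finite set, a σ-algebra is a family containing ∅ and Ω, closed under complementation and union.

Take S₀ = 𝒞 ∪ {∅, Ω} = { {}, {1}, {2}, {1,2}, {1,3}, Ω }.
Round 1: 2 new —
  {3}  = ᶜ of {1,2}
  {2,3}  = ᶜ of {1}
  — 8 sets.
Round 2: already closed under ᶜ and ∪.

|σ(𝒞)| = 8.  σ(𝒞) = { {}, {1}, {2}, {3}, {1,2}, {1,3}, {2,3}, Ω }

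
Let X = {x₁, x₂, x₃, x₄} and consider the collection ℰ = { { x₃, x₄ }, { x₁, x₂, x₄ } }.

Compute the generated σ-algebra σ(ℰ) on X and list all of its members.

|σ(ℰ)| = 8.  σ(ℰ) = { {  }, { x₃ }, { x₄ }, { x₁, x₂ }, { x₃, x₄ }, { x₁, x₂, x₃ }, { x₁, x₂, x₄ }, X }

Derivation:
Seed the family with ℰ together with ∅ and X: { {  }, { x₃, x₄ }, { x₁, x₂, x₄ }, X }.
Pass 1 (2 new):
  { x₃ }  = complement { x₁, x₂, x₄ }
  { x₁, x₂ }  = complement { x₃, x₄ }
  — 6 sets.
Pass 2: 1 new —
  { x₁, x₂, x₃ }  = { x₃ } ∪ { x₁, x₂ }
  — 7 sets.
Pass 3 adds 1:
  { x₄ }  = complement { x₁, x₂, x₃ }
  — 8 sets.
Pass 4: closed — nothing new.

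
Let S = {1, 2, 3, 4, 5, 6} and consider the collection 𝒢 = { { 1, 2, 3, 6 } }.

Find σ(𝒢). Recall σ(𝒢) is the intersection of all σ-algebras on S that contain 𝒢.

σ(𝒢) = { {  }, { 4, 5 }, { 1, 2, 3, 6 }, S }

Working:
Start: 𝒢 ∪ {∅, S} = { {  }, { 1, 2, 3, 6 }, S }.
Iteration 1. New:
  { 4, 5 }  = { 1, 2, 3, 6 }ᶜ
  [4 total]
Iteration 2: closed — nothing new.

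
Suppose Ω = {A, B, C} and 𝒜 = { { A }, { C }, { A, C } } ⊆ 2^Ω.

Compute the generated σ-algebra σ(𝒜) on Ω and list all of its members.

Answer: σ(𝒜) = { ∅, { A }, { B }, { C }, { A, B }, { A, C }, { B, C }, Ω }

Check:
Seed the family with 𝒜 together with ∅ and Ω: { ∅, { A }, { C }, { A, C }, Ω }.
Pass 1 adds 3:
  { B }  = { A, C }ᶜ
  { A, B }  = { C }ᶜ
  { B, C }  = { A }ᶜ
  [8 total]
Pass 2: no new sets; the family is a σ-algebra.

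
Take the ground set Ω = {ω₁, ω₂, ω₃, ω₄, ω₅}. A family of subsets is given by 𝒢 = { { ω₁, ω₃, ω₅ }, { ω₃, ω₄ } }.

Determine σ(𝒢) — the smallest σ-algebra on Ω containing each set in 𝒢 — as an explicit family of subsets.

Answer: σ(𝒢) = { ∅, { ω₂ }, { ω₃ }, { ω₄ }, { ω₁, ω₅ }, { ω₂, ω₃ }, { ω₂, ω₄ }, { ω₃, ω₄ }, { ω₁, ω₂, ω₅ }, { ω₁, ω₃, ω₅ }, { ω₁, ω₄, ω₅ }, { ω₂, ω₃, ω₄ }, { ω₁, ω₂, ω₃, ω₅ }, { ω₁, ω₂, ω₄, ω₅ }, { ω₁, ω₃, ω₄, ω₅ }, Ω }

Trace:
Initial family (4 sets): { ∅, { ω₃, ω₄ }, { ω₁, ω₃, ω₅ }, Ω }.
Round 1. New:
  { ω₂, ω₄ }  = Ω∖{ ω₁, ω₃, ω₅ }
  { ω₁, ω₂, ω₅ }  = Ω∖{ ω₃, ω₄ }
  { ω₁, ω₃, ω₄, ω₅ }  = { ω₁, ω₃, ω₅ } ∪ { ω₃, ω₄ }
  [7 total]
Round 2: 4 new —
  { ω₂ }  = Ω∖{ ω₁, ω₃, ω₄, ω₅ }
  { ω₂, ω₃, ω₄ }  = { ω₃, ω₄ } ∪ { ω₂, ω₄ }
  { ω₁, ω₂, ω₃, ω₅ }  = { ω₁, ω₂, ω₅ } ∪ { ω₁, ω₃, ω₅ }
  { ω₁, ω₂, ω₄, ω₅ }  = { ω₁, ω₂, ω₅ } ∪ { ω₂, ω₄ }
  [11 total]
Round 3. New:
  { ω₃ }  = Ω∖{ ω₁, ω₂, ω₄, ω₅ }
  { ω₄ }  = Ω∖{ ω₁, ω₂, ω₃, ω₅ }
  { ω₁, ω₅ }  = Ω∖{ ω₂, ω₃, ω₄ }
  [14 total]
Round 4. New:
  { ω₂, ω₃ }  = { ω₃ } ∪ { ω₂ }
  { ω₁, ω₄, ω₅ }  = { ω₁, ω₅ } ∪ { ω₄ }
  [16 total]
Round 5 adds nothing — fixpoint reached.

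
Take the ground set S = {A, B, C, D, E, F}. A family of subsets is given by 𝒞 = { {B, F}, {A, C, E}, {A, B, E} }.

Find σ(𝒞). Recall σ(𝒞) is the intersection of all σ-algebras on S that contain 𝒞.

Start: 𝒞 ∪ {∅, S} = { {}, {B, F}, {A, B, E}, {A, C, E}, S }.
Iteration 1: 6 new —
  {B, D, F}  = ᶜ of {A, C, E}
  {C, D, F}  = ᶜ of {A, B, E}
  {A, B, C, E}  = {A, B, E} ∪ {A, C, E}
  {A, B, E, F}  = {A, B, E} ∪ {B, F}
  {A, C, D, E}  = ᶜ of {B, F}
  {A, B, C, E, F}  = {A, C, E} ∪ {B, F}
Iteration 2: +7 →
  {D}  = ᶜ of {A, B, C, E, F}
  {C, D}  = ᶜ of {A, B, E, F}
  {D, F}  = ᶜ of {A, B, C, E}
  {B, C, D, F}  = {B, D, F} ∪ {C, D, F}
  {A, B, C, D, E}  = {A, B, E} ∪ {A, C, D, E}
  {A, B, D, E, F}  = {B, D, F} ∪ {A, B, E}
  {A, C, D, E, F}  = {A, C, E} ∪ {C, D, F}
Iteration 3: +5 →
  {B}  = ᶜ of {A, C, D, E, F}
  {C}  = ᶜ of {A, B, D, E, F}
  {F}  = ᶜ of {A, B, C, D, E}
  {A, E}  = ᶜ of {B, C, D, F}
  {A, B, D, E}  = {A, B, E} ∪ {D}
Iteration 4. New:
  {B, C}  = {B} ∪ {C}
  {B, D}  = {B} ∪ {D}
  {C, F}  = ᶜ of {A, B, D, E}
  {A, D, E}  = {A, E} ∪ {D}
  {A, E, F}  = {F} ∪ {A, E}
  {B, C, D}  = {C, D} ∪ {B}
  {B, C, F}  = {B, F} ∪ {C}
  {A, C, E, F}  = {A, C, E} ∪ {F}
  {A, D, E, F}  = {A, E} ∪ {D, F}
Iteration 5: no new sets; the family is a σ-algebra.

Hence σ(𝒞) has 32 members: { {}, {B}, {C}, {D}, {F}, {A, E}, {B, C}, {B, D}, {B, F}, {C, D}, {C, F}, {D, F}, {A, B, E}, {A, C, E}, {A, D, E}, {A, E, F}, {B, C, D}, {B, C, F}, {B, D, F}, {C, D, F}, {A, B, C, E}, {A, B, D, E}, {A, B, E, F}, {A, C, D, E}, {A, C, E, F}, {A, D, E, F}, {B, C, D, F}, {A, B, C, D, E}, {A, B, C, E, F}, {A, B, D, E, F}, {A, C, D, E, F}, S }.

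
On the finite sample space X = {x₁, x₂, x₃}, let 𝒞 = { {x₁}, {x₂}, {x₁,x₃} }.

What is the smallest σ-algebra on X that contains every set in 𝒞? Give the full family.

|σ(𝒞)| = 8.  σ(𝒞) = { {}, {x₁}, {x₂}, {x₃}, {x₁,x₂}, {x₁,x₃}, {x₂,x₃}, X }

Trace:
Seed the family with 𝒞 together with ∅ and X: { {}, {x₁}, {x₂}, {x₁,x₃}, X }.
Iteration 1 adds 2:
  {x₁,x₂}  = {x₂} ∪ {x₁}
  {x₂,x₃}  = complement {x₁}
  [7 total]
Iteration 2: 1 new —
  {x₃}  = complement {x₁,x₂}
  [8 total]
After Iteration 3 the family is unchanged; done.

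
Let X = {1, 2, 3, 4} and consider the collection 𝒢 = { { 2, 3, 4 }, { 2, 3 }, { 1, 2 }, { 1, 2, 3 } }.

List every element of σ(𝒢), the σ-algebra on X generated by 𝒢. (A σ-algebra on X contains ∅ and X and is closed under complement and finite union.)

Seed the family with 𝒢 together with ∅ and X: { ∅, { 1, 2 }, { 2, 3 }, { 1, 2, 3 }, { 2, 3, 4 }, X }.
Iteration 1: 4 new —
  { 1 }  = X∖{ 2, 3, 4 }
  { 4 }  = X∖{ 1, 2, 3 }
  { 1, 4 }  = X∖{ 2, 3 }
  { 3, 4 }  = X∖{ 1, 2 }
  (now 10)
Iteration 2 adds 2:
  { 1, 2, 4 }  = { 1, 2 } ∪ { 1, 4 }
  { 1, 3, 4 }  = { 3, 4 } ∪ { 1, 4 }
  (now 12)
Iteration 3: 2 new —
  { 2 }  = X∖{ 1, 3, 4 }
  { 3 }  = X∖{ 1, 2, 4 }
  (now 14)
Iteration 4 adds 2:
  { 1, 3 }  = { 3 } ∪ { 1 }
  { 2, 4 }  = { 4 } ∪ { 2 }
  (now 16)
Iteration 5: already closed under ᶜ and ∪.

Therefore σ(𝒢) = { ∅, { 1 }, { 2 }, { 3 }, { 4 }, { 1, 2 }, { 1, 3 }, { 1, 4 }, { 2, 3 }, { 2, 4 }, { 3, 4 }, { 1, 2, 3 }, { 1, 2, 4 }, { 1, 3, 4 }, { 2, 3, 4 }, X } (|σ(𝒢)| = 16).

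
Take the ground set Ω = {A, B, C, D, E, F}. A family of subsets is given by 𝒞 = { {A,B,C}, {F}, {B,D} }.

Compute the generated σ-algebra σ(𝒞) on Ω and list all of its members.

σ(𝒞) (32 sets): { ∅, {B}, {D}, {E}, {F}, {A,C}, {B,D}, {B,E}, {B,F}, {D,E}, {D,F}, {E,F}, {A,B,C}, {A,C,D}, {A,C,E}, {A,C,F}, {B,D,E}, {B,D,F}, {B,E,F}, {D,E,F}, {A,B,C,D}, {A,B,C,E}, {A,B,C,F}, {A,C,D,E}, {A,C,D,F}, {A,C,E,F}, {B,D,E,F}, {A,B,C,D,E}, {A,B,C,D,F}, {A,B,C,E,F}, {A,C,D,E,F}, Ω }

Check:
Begin from { ∅, {F}, {B,D}, {A,B,C}, Ω } (that is, 𝒞 plus ∅ and Ω).
Round 1: +6 →
  {B,D,F}  = {B,D} ∪ {F}
  {D,E,F}  = {A,B,C}ᶜ
  {A,B,C,D}  = {A,B,C} ∪ {B,D}
  {A,B,C,F}  = {A,B,C} ∪ {F}
  {A,C,E,F}  = {B,D}ᶜ
  {A,B,C,D,E}  = {F}ᶜ
  (now 11)
Round 2: +7 →
  {D,E}  = {A,B,C,F}ᶜ
  {E,F}  = {A,B,C,D}ᶜ
  {A,C,E}  = {B,D,F}ᶜ
  {B,D,E,F}  = {B,D,F} ∪ {D,E,F}
  {A,B,C,D,F}  = {B,D,F} ∪ {A,B,C}
  {A,B,C,E,F}  = {A,C,E,F} ∪ {A,B,C}
  {A,C,D,E,F}  = {A,C,E,F} ∪ {D,E,F}
  (now 18)
Round 3. New:
  {B}  = {A,C,D,E,F}ᶜ
  {D}  = {A,B,C,E,F}ᶜ
  {E}  = {A,B,C,D,F}ᶜ
  {A,C}  = {B,D,E,F}ᶜ
  {B,D,E}  = {D,E} ∪ {B,D}
  {A,B,C,E}  = {A,B,C} ∪ {A,C,E}
  {A,C,D,E}  = {D,E} ∪ {A,C,E}
  (now 25)
Round 4 adds 6:
  {B,E}  = {B} ∪ {E}
  {B,F}  = {A,C,D,E}ᶜ
  {D,F}  = {A,B,C,E}ᶜ
  {A,C,D}  = {A,C} ∪ {D}
  {A,C,F}  = {B,D,E}ᶜ
  {B,E,F}  = {E,F} ∪ {B}
  (now 31)
Round 5 adds 1:
  {A,C,D,F}  = {B,E}ᶜ
  (now 32)
Round 6: no new sets; the family is a σ-algebra.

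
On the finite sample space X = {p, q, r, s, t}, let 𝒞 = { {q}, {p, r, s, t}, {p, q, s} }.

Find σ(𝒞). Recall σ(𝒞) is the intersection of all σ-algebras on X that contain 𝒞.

Answer: σ(𝒞) = { {}, {q}, {p, s}, {r, t}, {p, q, s}, {q, r, t}, {p, r, s, t}, X }

Working:
Initial family (5 sets): { {}, {q}, {p, q, s}, {p, r, s, t}, X }.
Step 1: +1 →
  {r, t}  = ᶜ of {p, q, s}
  (now 6)
Step 2: 1 new —
  {q, r, t}  = {r, t} ∪ {q}
  (now 7)
Step 3 (1 new):
  {p, s}  = ᶜ of {q, r, t}
  (now 8)
Step 4: already closed under ᶜ and ∪.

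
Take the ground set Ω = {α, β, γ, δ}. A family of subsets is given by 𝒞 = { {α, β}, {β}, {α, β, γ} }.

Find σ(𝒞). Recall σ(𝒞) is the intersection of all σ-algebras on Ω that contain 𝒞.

Take S₀ = 𝒞 ∪ {∅, Ω} = { {}, {β}, {α, β}, {α, β, γ}, Ω }.
Step 1. New:
  {δ}  = Ω∖{α, β, γ}
  {γ, δ}  = Ω∖{α, β}
  {α, γ, δ}  = Ω∖{β}
  |family| = 8
Step 2 (3 new):
  {β, δ}  = {δ} ∪ {β}
  {α, β, δ}  = {δ} ∪ {α, β}
  {β, γ, δ}  = {β} ∪ {γ, δ}
  |family| = 11
Step 3. New:
  {α}  = Ω∖{β, γ, δ}
  {γ}  = Ω∖{α, β, δ}
  {α, γ}  = Ω∖{β, δ}
  |family| = 14
Step 4 (2 new):
  {α, δ}  = {δ} ∪ {α}
  {β, γ}  = {γ} ∪ {β}
  |family| = 16
After Step 5 the family is unchanged; done.

Hence σ(𝒞) has 16 members: { {}, {α}, {β}, {γ}, {δ}, {α, β}, {α, γ}, {α, δ}, {β, γ}, {β, δ}, {γ, δ}, {α, β, γ}, {α, β, δ}, {α, γ, δ}, {β, γ, δ}, Ω }.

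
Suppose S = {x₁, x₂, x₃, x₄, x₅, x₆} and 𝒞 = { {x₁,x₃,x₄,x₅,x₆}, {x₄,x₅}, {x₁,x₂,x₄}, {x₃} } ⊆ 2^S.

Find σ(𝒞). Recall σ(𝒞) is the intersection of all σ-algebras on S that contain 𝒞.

Initial family (6 sets): { {}, {x₃}, {x₄,x₅}, {x₁,x₂,x₄}, {x₁,x₃,x₄,x₅,x₆}, S }.
Iteration 1 (7 new):
  {x₂}  = ᶜ of {x₁,x₃,x₄,x₅,x₆}
  {x₃,x₄,x₅}  = {x₄,x₅} ∪ {x₃}
  {x₃,x₅,x₆}  = ᶜ of {x₁,x₂,x₄}
  {x₁,x₂,x₃,x₄}  = {x₃} ∪ {x₁,x₂,x₄}
  {x₁,x₂,x₃,x₆}  = ᶜ of {x₄,x₅}
  {x₁,x₂,x₄,x₅}  = {x₄,x₅} ∪ {x₁,x₂,x₄}
  {x₁,x₂,x₄,x₅,x₆}  = ᶜ of {x₃}
  (now 13)
Iteration 2. New:
  {x₂,x₃}  = {x₂} ∪ {x₃}
  {x₃,x₆}  = ᶜ of {x₁,x₂,x₄,x₅}
  {x₅,x₆}  = ᶜ of {x₁,x₂,x₃,x₄}
  {x₁,x₂,x₆}  = ᶜ of {x₃,x₄,x₅}
  {x₂,x₄,x₅}  = {x₂} ∪ {x₄,x₅}
  {x₂,x₃,x₄,x₅}  = {x₃,x₄,x₅} ∪ {x₂}
  {x₂,x₃,x₅,x₆}  = {x₂} ∪ {x₃,x₅,x₆}
  {x₃,x₄,x₅,x₆}  = {x₃,x₄,x₅} ∪ {x₃,x₅,x₆}
  {x₁,x₂,x₃,x₄,x₅}  = {x₃,x₄,x₅} ∪ {x₁,x₂,x₄,x₅}
  {x₁,x₂,x₃,x₄,x₆}  = {x₁,x₂,x₃,x₆} ∪ {x₁,x₂,x₄}
  {x₁,x₂,x₃,x₅,x₆}  = {x₁,x₂,x₃,x₆} ∪ {x₃,x₅,x₆}
  (now 24)
Iteration 3 (15 new):
  {x₄}  = ᶜ of {x₁,x₂,x₃,x₅,x₆}
  {x₅}  = ᶜ of {x₁,x₂,x₃,x₄,x₆}
  {x₆}  = ᶜ of {x₁,x₂,x₃,x₄,x₅}
  {x₁,x₂}  = ᶜ of {x₃,x₄,x₅,x₆}
  {x₁,x₄}  = ᶜ of {x₂,x₃,x₅,x₆}
  {x₁,x₆}  = ᶜ of {x₂,x₃,x₄,x₅}
  {x₁,x₃,x₆}  = ᶜ of {x₂,x₄,x₅}
  {x₂,x₃,x₆}  = {x₂} ∪ {x₃,x₆}
  {x₂,x₅,x₆}  = {x₅,x₆} ∪ {x₂}
  {x₄,x₅,x₆}  = {x₅,x₆} ∪ {x₄,x₅}
  {x₁,x₂,x₄,x₆}  = {x₁,x₂,x₄} ∪ {x₁,x₂,x₆}
  {x₁,x₂,x₅,x₆}  = {x₅,x₆} ∪ {x₁,x₂,x₆}
  {x₁,x₄,x₅,x₆}  = ᶜ of {x₂,x₃}
  {x₂,x₄,x₅,x₆}  = {x₅,x₆} ∪ {x₂,x₄,x₅}
  {x₂,x₃,x₄,x₅,x₆}  = {x₃,x₄,x₅} ∪ {x₂,x₃,x₅,x₆}
  (now 39)
Iteration 4: +21 →
  {x₁}  = ᶜ of {x₂,x₃,x₄,x₅,x₆}
  {x₁,x₃}  = ᶜ of {x₂,x₄,x₅,x₆}
  {x₂,x₄}  = {x₂} ∪ {x₄}
  {x₂,x₅}  = {x₂} ∪ {x₅}
  {x₂,x₆}  = {x₂} ∪ {x₆}
  {x₃,x₄}  = ᶜ of {x₁,x₂,x₅,x₆}
  {x₃,x₅}  = ᶜ of {x₁,x₂,x₄,x₆}
  {x₄,x₆}  = {x₄} ∪ {x₆}
  {x₁,x₂,x₃}  = ᶜ of {x₄,x₅,x₆}
  {x₁,x₂,x₅}  = {x₁,x₂} ∪ {x₅}
  {x₁,x₃,x₄}  = ᶜ of {x₂,x₅,x₆}
  {x₁,x₄,x₅}  = ᶜ of {x₂,x₃,x₆}
  {x₁,x₄,x₆}  = {x₁,x₆} ∪ {x₄}
  {x₁,x₅,x₆}  = {x₁,x₆} ∪ {x₅,x₆}
  {x₂,x₃,x₄}  = {x₂,x₃} ∪ {x₄}
  {x₂,x₃,x₅}  = {x₂,x₃} ∪ {x₅}
  {x₃,x₄,x₆}  = {x₃,x₆} ∪ {x₄}
  {x₁,x₃,x₄,x₅}  = {x₃,x₄,x₅} ∪ {x₁,x₄}
  {x₁,x₃,x₄,x₆}  = {x₁,x₃,x₆} ∪ {x₄}
  {x₁,x₃,x₅,x₆}  = {x₁,x₃,x₆} ∪ {x₅,x₆}
  {x₂,x₃,x₄,x₆}  = {x₂,x₃,x₆} ∪ {x₄}
  (now 60)
Iteration 5 (4 new):
  {x₁,x₅}  = ᶜ of {x₂,x₃,x₄,x₆}
  {x₁,x₃,x₅}  = {x₁,x₃} ∪ {x₃,x₅}
  {x₂,x₄,x₆}  = {x₂} ∪ {x₄,x₆}
  {x₁,x₂,x₃,x₅}  = ᶜ of {x₄,x₆}
  (now 64)
Iteration 6 adds nothing — fixpoint reached.

σ(𝒞) = { {}, {x₁}, {x₂}, {x₃}, {x₄}, {x₅}, {x₆}, {x₁,x₂}, {x₁,x₃}, {x₁,x₄}, {x₁,x₅}, {x₁,x₆}, {x₂,x₃}, {x₂,x₄}, {x₂,x₅}, {x₂,x₆}, {x₃,x₄}, {x₃,x₅}, {x₃,x₆}, {x₄,x₅}, {x₄,x₆}, {x₅,x₆}, {x₁,x₂,x₃}, {x₁,x₂,x₄}, {x₁,x₂,x₅}, {x₁,x₂,x₆}, {x₁,x₃,x₄}, {x₁,x₃,x₅}, {x₁,x₃,x₆}, {x₁,x₄,x₅}, {x₁,x₄,x₆}, {x₁,x₅,x₆}, {x₂,x₃,x₄}, {x₂,x₃,x₅}, {x₂,x₃,x₆}, {x₂,x₄,x₅}, {x₂,x₄,x₆}, {x₂,x₅,x₆}, {x₃,x₄,x₅}, {x₃,x₄,x₆}, {x₃,x₅,x₆}, {x₄,x₅,x₆}, {x₁,x₂,x₃,x₄}, {x₁,x₂,x₃,x₅}, {x₁,x₂,x₃,x₆}, {x₁,x₂,x₄,x₅}, {x₁,x₂,x₄,x₆}, {x₁,x₂,x₅,x₆}, {x₁,x₃,x₄,x₅}, {x₁,x₃,x₄,x₆}, {x₁,x₃,x₅,x₆}, {x₁,x₄,x₅,x₆}, {x₂,x₃,x₄,x₅}, {x₂,x₃,x₄,x₆}, {x₂,x₃,x₅,x₆}, {x₂,x₄,x₅,x₆}, {x₃,x₄,x₅,x₆}, {x₁,x₂,x₃,x₄,x₅}, {x₁,x₂,x₃,x₄,x₆}, {x₁,x₂,x₃,x₅,x₆}, {x₁,x₂,x₄,x₅,x₆}, {x₁,x₃,x₄,x₅,x₆}, {x₂,x₃,x₄,x₅,x₆}, S }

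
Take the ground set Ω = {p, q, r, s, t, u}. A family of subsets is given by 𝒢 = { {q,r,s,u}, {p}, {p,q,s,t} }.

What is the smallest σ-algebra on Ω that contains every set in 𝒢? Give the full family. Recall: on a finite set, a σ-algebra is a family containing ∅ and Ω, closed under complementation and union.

Seed the family with 𝒢 together with ∅ and Ω: { ∅, {p}, {p,q,s,t}, {q,r,s,u}, Ω }.
Pass 1 (4 new):
  {p,t}  = Ω∖{q,r,s,u}
  {r,u}  = Ω∖{p,q,s,t}
  {p,q,r,s,u}  = {q,r,s,u} ∪ {p}
  {q,r,s,t,u}  = Ω∖{p}
Pass 2 adds 3:
  {t}  = Ω∖{p,q,r,s,u}
  {p,r,u}  = {r,u} ∪ {p}
  {p,r,t,u}  = {r,u} ∪ {p,t}
Pass 3: 3 new —
  {q,s}  = Ω∖{p,r,t,u}
  {q,s,t}  = Ω∖{p,r,u}
  {r,t,u}  = {r,u} ∪ {t}
Pass 4: +1 →
  {p,q,s}  = Ω∖{r,t,u}
Pass 5 adds nothing — fixpoint reached.

σ(𝒢) = { ∅, {p}, {t}, {p,t}, {q,s}, {r,u}, {p,q,s}, {p,r,u}, {q,s,t}, {r,t,u}, {p,q,s,t}, {p,r,t,u}, {q,r,s,u}, {p,q,r,s,u}, {q,r,s,t,u}, Ω }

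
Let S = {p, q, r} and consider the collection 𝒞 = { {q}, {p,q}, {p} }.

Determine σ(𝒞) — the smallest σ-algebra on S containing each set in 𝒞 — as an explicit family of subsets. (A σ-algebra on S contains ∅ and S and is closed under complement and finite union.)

σ(𝒞) = { ∅, {p}, {q}, {r}, {p,q}, {p,r}, {q,r}, S }

Check:
Begin from { ∅, {p}, {q}, {p,q}, S } (that is, 𝒞 plus ∅ and S).
Pass 1 adds 3:
  {r}  = ᶜ of {p,q}
  {p,r}  = ᶜ of {q}
  {q,r}  = ᶜ of {p}
  [8 total]
Pass 2: closed — nothing new.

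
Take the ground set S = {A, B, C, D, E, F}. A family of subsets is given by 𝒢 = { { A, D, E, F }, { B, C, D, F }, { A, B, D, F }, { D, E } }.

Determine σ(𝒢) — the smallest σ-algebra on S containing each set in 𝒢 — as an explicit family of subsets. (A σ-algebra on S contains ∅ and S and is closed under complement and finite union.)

Answer: σ(𝒢) = { ∅, { A }, { B }, { C }, { D }, { E }, { F }, { A, B }, { A, C }, { A, D }, { A, E }, { A, F }, { B, C }, { B, D }, { B, E }, { B, F }, { C, D }, { C, E }, { C, F }, { D, E }, { D, F }, { E, F }, { A, B, C }, { A, B, D }, { A, B, E }, { A, B, F }, { A, C, D }, { A, C, E }, { A, C, F }, { A, D, E }, { A, D, F }, { A, E, F }, { B, C, D }, { B, C, E }, { B, C, F }, { B, D, E }, { B, D, F }, { B, E, F }, { C, D, E }, { C, D, F }, { C, E, F }, { D, E, F }, { A, B, C, D }, { A, B, C, E }, { A, B, C, F }, { A, B, D, E }, { A, B, D, F }, { A, B, E, F }, { A, C, D, E }, { A, C, D, F }, { A, C, E, F }, { A, D, E, F }, { B, C, D, E }, { B, C, D, F }, { B, C, E, F }, { B, D, E, F }, { C, D, E, F }, { A, B, C, D, E }, { A, B, C, D, F }, { A, B, C, E, F }, { A, B, D, E, F }, { A, C, D, E, F }, { B, C, D, E, F }, S }

Derivation:
Begin from { ∅, { D, E }, { A, B, D, F }, { A, D, E, F }, { B, C, D, F }, S } (that is, 𝒢 plus ∅ and S).
Step 1: 7 new —
  { A, E }  = complement { B, C, D, F }
  { B, C }  = complement { A, D, E, F }
  { C, E }  = complement { A, B, D, F }
  { A, B, C, F }  = complement { D, E }
  { A, B, C, D, F }  = { A, B, D, F } ∪ { B, C, D, F }
  { A, B, D, E, F }  = { D, E } ∪ { A, B, D, F }
  { B, C, D, E, F }  = { D, E } ∪ { B, C, D, F }
  (now 13)
Step 2 adds 11:
  { A }  = complement { B, C, D, E, F }
  { C }  = complement { A, B, D, E, F }
  { E }  = complement { A, B, C, D, F }
  { A, C, E }  = { A, E } ∪ { C, E }
  { A, D, E }  = { D, E } ∪ { A, E }
  { B, C, E }  = { B, C } ∪ { C, E }
  { C, D, E }  = { D, E } ∪ { C, E }
  { A, B, C, E }  = { B, C } ∪ { A, E }
  { B, C, D, E }  = { D, E } ∪ { B, C }
  { A, B, C, E, F }  = { A, B, C, F } ∪ { A, E }
  { A, C, D, E, F }  = { A, D, E, F } ∪ { C, E }
  (now 24)
Step 3. New:
  { B }  = complement { A, C, D, E, F }
  { D }  = complement { A, B, C, E, F }
  { A, C }  = { C } ∪ { A }
  { A, F }  = complement { B, C, D, E }
  { D, F }  = complement { A, B, C, E }
  { A, B, C }  = { B, C } ∪ { A }
  { A, B, F }  = complement { C, D, E }
  { A, D, F }  = complement { B, C, E }
  { B, C, F }  = complement { A, D, E }
  { B, D, F }  = complement { A, C, E }
  { A, C, D, E }  = { C, D, E } ∪ { A, C, E }
  { A, B, C, D, E }  = { C, D, E } ∪ { A, B, C, E }
  (now 36)
Step 4. New:
  { F }  = complement { A, B, C, D, E }
  { A, B }  = { A } ∪ { B }
  { A, D }  = { A } ∪ { D }
  { B, D }  = { B } ∪ { D }
  { B, E }  = { B } ∪ { E }
  { B, F }  = complement { A, C, D, E }
  { C, D }  = { C } ∪ { D }
  { A, B, E }  = { B } ∪ { A, E }
  { A, C, D }  = { A, C } ∪ { D }
  { A, C, F }  = { A, F } ∪ { C }
  { A, E, F }  = { A, F } ∪ { E }
  { B, C, D }  = { B, C } ∪ { D }
  { B, D, E }  = { B } ∪ { D, E }
  { C, D, F }  = { C } ∪ { D, F }
  { D, E, F }  = complement { A, B, C }
  { A, B, C, D }  = { A, B, C } ∪ { D }
  { A, B, D, E }  = { A, D, E } ∪ { B }
  { A, B, E, F }  = { E } ∪ { A, B, F }
  { A, C, D, F }  = { A, D, F } ∪ { C }
  { A, C, E, F }  = { A, F } ∪ { A, C, E }
  { B, C, E, F }  = { B, C, F } ∪ { E }
  { B, D, E, F }  = complement { A, C }
  { C, D, E, F }  = { C, D, E } ∪ { D, F }
  (now 59)
Step 5: +5 →
  { C, F }  = complement { A, B, D, E }
  { E, F }  = complement { A, B, C, D }
  { A, B, D }  = { B } ∪ { A, D }
  { B, E, F }  = complement { A, C, D }
  { C, E, F }  = { C, E } ∪ { F }
  (now 64)
Step 6: stable.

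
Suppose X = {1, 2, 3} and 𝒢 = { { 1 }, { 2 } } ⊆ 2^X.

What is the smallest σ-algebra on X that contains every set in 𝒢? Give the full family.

Start: 𝒢 ∪ {∅, X} = { {  }, { 1 }, { 2 }, X }.
Round 1. New:
  { 1, 2 }  = { 1 } ∪ { 2 }
  { 1, 3 }  = X∖{ 2 }
  { 2, 3 }  = X∖{ 1 }
  [7 total]
Round 2 adds 1:
  { 3 }  = X∖{ 1, 2 }
  [8 total]
Round 3: closed — nothing new.

Therefore σ(𝒢) = { {  }, { 1 }, { 2 }, { 3 }, { 1, 2 }, { 1, 3 }, { 2, 3 }, X } (|σ(𝒢)| = 8).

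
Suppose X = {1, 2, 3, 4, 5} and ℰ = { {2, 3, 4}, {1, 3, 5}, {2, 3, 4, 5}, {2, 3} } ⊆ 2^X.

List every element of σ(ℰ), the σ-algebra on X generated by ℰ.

Answer: σ(ℰ) = { {}, {1}, {2}, {3}, {4}, {5}, {1, 2}, {1, 3}, {1, 4}, {1, 5}, {2, 3}, {2, 4}, {2, 5}, {3, 4}, {3, 5}, {4, 5}, {1, 2, 3}, {1, 2, 4}, {1, 2, 5}, {1, 3, 4}, {1, 3, 5}, {1, 4, 5}, {2, 3, 4}, {2, 3, 5}, {2, 4, 5}, {3, 4, 5}, {1, 2, 3, 4}, {1, 2, 3, 5}, {1, 2, 4, 5}, {1, 3, 4, 5}, {2, 3, 4, 5}, X }

Check:
Seed the family with ℰ together with ∅ and X: { {}, {2, 3}, {1, 3, 5}, {2, 3, 4}, {2, 3, 4, 5}, X }.
Step 1: 5 new —
  {1}  = ᶜ of {2, 3, 4, 5}
  {1, 5}  = ᶜ of {2, 3, 4}
  {2, 4}  = ᶜ of {1, 3, 5}
  {1, 4, 5}  = ᶜ of {2, 3}
  {1, 2, 3, 5}  = {2, 3} ∪ {1, 3, 5}
Step 2. New:
  {4}  = ᶜ of {1, 2, 3, 5}
  {1, 2, 3}  = {2, 3} ∪ {1}
  {1, 2, 4}  = {2, 4} ∪ {1}
  {1, 2, 3, 4}  = {2, 3, 4} ∪ {1}
  {1, 2, 4, 5}  = {1, 4, 5} ∪ {2, 4}
  {1, 3, 4, 5}  = {1, 4, 5} ∪ {1, 3, 5}
Step 3: +6 →
  {2}  = ᶜ of {1, 3, 4, 5}
  {3}  = ᶜ of {1, 2, 4, 5}
  {5}  = ᶜ of {1, 2, 3, 4}
  {1, 4}  = {4} ∪ {1}
  {3, 5}  = ᶜ of {1, 2, 4}
  {4, 5}  = ᶜ of {1, 2, 3}
Step 4 adds 9:
  {1, 2}  = {2} ∪ {1}
  {1, 3}  = {3} ∪ {1}
  {2, 5}  = {2} ∪ {5}
  {3, 4}  = {3} ∪ {4}
  {1, 2, 5}  = {2} ∪ {1, 5}
  {1, 3, 4}  = {3} ∪ {1, 4}
  {2, 3, 5}  = ᶜ of {1, 4}
  {2, 4, 5}  = {2} ∪ {4, 5}
  {3, 4, 5}  = {4, 5} ∪ {3}
Step 5 adds nothing — fixpoint reached.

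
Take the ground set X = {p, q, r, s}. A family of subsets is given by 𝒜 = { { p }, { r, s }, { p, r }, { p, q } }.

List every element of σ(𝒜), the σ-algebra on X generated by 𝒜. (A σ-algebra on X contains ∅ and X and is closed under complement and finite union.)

Seed the family with 𝒜 together with ∅ and X: { ∅, { p }, { p, q }, { p, r }, { r, s }, X }.
Pass 1 adds 4:
  { q, s }  = ᶜ of { p, r }
  { p, q, r }  = { p, q } ∪ { p, r }
  { p, r, s }  = { r, s } ∪ { p, r }
  { q, r, s }  = ᶜ of { p }
  |family| = 10
Pass 2: 3 new —
  { q }  = ᶜ of { p, r, s }
  { s }  = ᶜ of { p, q, r }
  { p, q, s }  = { p, q } ∪ { q, s }
  |family| = 13
Pass 3 adds 2:
  { r }  = ᶜ of { p, q, s }
  { p, s }  = { s } ∪ { p }
  |family| = 15
Pass 4 adds 1:
  { q, r }  = ᶜ of { p, s }
  |family| = 16
Pass 5: closed — nothing new.

σ(𝒜) = { ∅, { p }, { q }, { r }, { s }, { p, q }, { p, r }, { p, s }, { q, r }, { q, s }, { r, s }, { p, q, r }, { p, q, s }, { p, r, s }, { q, r, s }, X }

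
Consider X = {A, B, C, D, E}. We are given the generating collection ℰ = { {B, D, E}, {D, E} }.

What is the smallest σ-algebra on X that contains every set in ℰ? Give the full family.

σ(ℰ) = { {}, {B}, {A, C}, {D, E}, {A, B, C}, {B, D, E}, {A, C, D, E}, X }

Check:
Begin from { {}, {D, E}, {B, D, E}, X } (that is, ℰ plus ∅ and X).
Pass 1 adds 2:
  {A, C}  = {B, D, E}ᶜ
  {A, B, C}  = {D, E}ᶜ
  |family| = 6
Pass 2: 1 new —
  {A, C, D, E}  = {D, E} ∪ {A, C}
  |family| = 7
Pass 3 adds 1:
  {B}  = {A, C, D, E}ᶜ
  |family| = 8
Pass 4: stable.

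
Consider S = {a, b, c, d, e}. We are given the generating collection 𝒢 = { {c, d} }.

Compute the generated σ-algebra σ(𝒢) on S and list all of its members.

σ(𝒢) (4 sets): { {}, {c, d}, {a, b, e}, S }

Derivation:
Initial family (3 sets): { {}, {c, d}, S }.
Pass 1: +1 →
  {a, b, e}  = {c, d}ᶜ
  |family| = 4
Pass 2 adds nothing — fixpoint reached.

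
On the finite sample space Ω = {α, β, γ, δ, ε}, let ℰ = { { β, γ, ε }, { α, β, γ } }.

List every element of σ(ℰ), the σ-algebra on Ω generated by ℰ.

Initial family (4 sets): { {}, { α, β, γ }, { β, γ, ε }, Ω }.
Pass 1 adds 3:
  { α, δ }  = Ω∖{ β, γ, ε }
  { δ, ε }  = Ω∖{ α, β, γ }
  { α, β, γ, ε }  = { α, β, γ } ∪ { β, γ, ε }
  [7 total]
Pass 2: 4 new —
  { δ }  = Ω∖{ α, β, γ, ε }
  { α, δ, ε }  = { δ, ε } ∪ { α, δ }
  { α, β, γ, δ }  = { α, β, γ } ∪ { α, δ }
  { β, γ, δ, ε }  = { δ, ε } ∪ { β, γ, ε }
  [11 total]
Pass 3: +3 →
  { α }  = Ω∖{ β, γ, δ, ε }
  { ε }  = Ω∖{ α, β, γ, δ }
  { β, γ }  = Ω∖{ α, δ, ε }
  [14 total]
Pass 4 adds 2:
  { α, ε }  = { ε } ∪ { α }
  { β, γ, δ }  = { β, γ } ∪ { δ }
  [16 total]
After Pass 5 the family is unchanged; done.

Therefore σ(ℰ) = { {}, { α }, { δ }, { ε }, { α, δ }, { α, ε }, { β, γ }, { δ, ε }, { α, β, γ }, { α, δ, ε }, { β, γ, δ }, { β, γ, ε }, { α, β, γ, δ }, { α, β, γ, ε }, { β, γ, δ, ε }, Ω } (|σ(ℰ)| = 16).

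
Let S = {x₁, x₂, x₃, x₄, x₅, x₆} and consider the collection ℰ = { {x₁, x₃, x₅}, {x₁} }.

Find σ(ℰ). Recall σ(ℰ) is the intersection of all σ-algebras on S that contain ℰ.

Begin from { {}, {x₁}, {x₁, x₃, x₅}, S } (that is, ℰ plus ∅ and S).
Iteration 1. New:
  {x₂, x₄, x₆}  = complement {x₁, x₃, x₅}
  {x₂, x₃, x₄, x₅, x₆}  = complement {x₁}
  — 6 sets.
Iteration 2: 1 new —
  {x₁, x₂, x₄, x₆}  = {x₂, x₄, x₆} ∪ {x₁}
  — 7 sets.
Iteration 3 adds 1:
  {x₃, x₅}  = complement {x₁, x₂, x₄, x₆}
  — 8 sets.
Iteration 4: closed — nothing new.

σ(ℰ) = { {}, {x₁}, {x₃, x₅}, {x₁, x₃, x₅}, {x₂, x₄, x₆}, {x₁, x₂, x₄, x₆}, {x₂, x₃, x₄, x₅, x₆}, S }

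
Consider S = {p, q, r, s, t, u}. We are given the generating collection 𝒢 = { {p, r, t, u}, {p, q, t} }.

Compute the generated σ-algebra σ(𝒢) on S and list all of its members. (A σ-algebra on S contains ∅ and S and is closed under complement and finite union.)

Take S₀ = 𝒢 ∪ {∅, S} = { ∅, {p, q, t}, {p, r, t, u}, S }.
Round 1: +3 →
  {q, s}  = S∖{p, r, t, u}
  {r, s, u}  = S∖{p, q, t}
  {p, q, r, t, u}  = {p, q, t} ∪ {p, r, t, u}
  (now 7)
Round 2. New:
  {s}  = S∖{p, q, r, t, u}
  {p, q, s, t}  = {p, q, t} ∪ {q, s}
  {q, r, s, u}  = {r, s, u} ∪ {q, s}
  {p, r, s, t, u}  = {p, r, t, u} ∪ {r, s, u}
  (now 11)
Round 3: 3 new —
  {q}  = S∖{p, r, s, t, u}
  {p, t}  = S∖{q, r, s, u}
  {r, u}  = S∖{p, q, s, t}
  (now 14)
Round 4 (2 new):
  {p, s, t}  = {p, t} ∪ {s}
  {q, r, u}  = {r, u} ∪ {q}
  (now 16)
Round 5: no new sets; the family is a σ-algebra.

Hence σ(𝒢) has 16 members: { ∅, {q}, {s}, {p, t}, {q, s}, {r, u}, {p, q, t}, {p, s, t}, {q, r, u}, {r, s, u}, {p, q, s, t}, {p, r, t, u}, {q, r, s, u}, {p, q, r, t, u}, {p, r, s, t, u}, S }.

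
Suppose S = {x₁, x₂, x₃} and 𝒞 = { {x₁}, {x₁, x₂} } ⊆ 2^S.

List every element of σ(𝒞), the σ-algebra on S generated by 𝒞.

σ(𝒞) (8 sets): { ∅, {x₁}, {x₂}, {x₃}, {x₁, x₂}, {x₁, x₃}, {x₂, x₃}, S }

Working:
Start: 𝒞 ∪ {∅, S} = { ∅, {x₁}, {x₁, x₂}, S }.
Step 1 adds 2:
  {x₃}  = complement {x₁, x₂}
  {x₂, x₃}  = complement {x₁}
  — 6 sets.
Step 2. New:
  {x₁, x₃}  = {x₃} ∪ {x₁}
  — 7 sets.
Step 3 adds 1:
  {x₂}  = complement {x₁, x₃}
  — 8 sets.
Step 4: closed — nothing new.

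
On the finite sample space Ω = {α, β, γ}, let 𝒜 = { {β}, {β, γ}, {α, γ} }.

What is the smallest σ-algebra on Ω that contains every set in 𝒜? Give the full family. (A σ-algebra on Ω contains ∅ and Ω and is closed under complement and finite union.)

Take S₀ = 𝒜 ∪ {∅, Ω} = { {}, {β}, {α, γ}, {β, γ}, Ω }.
Iteration 1. New:
  {α}  = ᶜ of {β, γ}
  — 6 sets.
Iteration 2: 1 new —
  {α, β}  = {β} ∪ {α}
  — 7 sets.
Iteration 3. New:
  {γ}  = ᶜ of {α, β}
  — 8 sets.
Iteration 4: stable.

|σ(𝒜)| = 8.  σ(𝒜) = { {}, {α}, {β}, {γ}, {α, β}, {α, γ}, {β, γ}, Ω }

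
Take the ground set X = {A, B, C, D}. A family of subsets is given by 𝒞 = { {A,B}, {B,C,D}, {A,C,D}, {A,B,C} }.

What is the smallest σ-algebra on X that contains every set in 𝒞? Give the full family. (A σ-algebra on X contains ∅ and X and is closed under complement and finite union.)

Take S₀ = 𝒞 ∪ {∅, X} = { ∅, {A,B}, {A,B,C}, {A,C,D}, {B,C,D}, X }.
Step 1: +4 →
  {A}  = {B,C,D}ᶜ
  {B}  = {A,C,D}ᶜ
  {D}  = {A,B,C}ᶜ
  {C,D}  = {A,B}ᶜ
  (now 10)
Step 2: 3 new —
  {A,D}  = {D} ∪ {A}
  {B,D}  = {B} ∪ {D}
  {A,B,D}  = {A,B} ∪ {D}
  (now 13)
Step 3: 3 new —
  {C}  = {A,B,D}ᶜ
  {A,C}  = {B,D}ᶜ
  {B,C}  = {A,D}ᶜ
  (now 16)
Step 4: stable.

Hence σ(𝒞) has 16 members: { ∅, {A}, {B}, {C}, {D}, {A,B}, {A,C}, {A,D}, {B,C}, {B,D}, {C,D}, {A,B,C}, {A,B,D}, {A,C,D}, {B,C,D}, X }.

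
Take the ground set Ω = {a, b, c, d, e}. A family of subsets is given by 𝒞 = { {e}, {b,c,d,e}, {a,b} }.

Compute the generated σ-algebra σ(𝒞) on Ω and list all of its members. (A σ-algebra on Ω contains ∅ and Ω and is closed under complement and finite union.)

Seed the family with 𝒞 together with ∅ and Ω: { {}, {e}, {a,b}, {b,c,d,e}, Ω }.
Iteration 1 (4 new):
  {a}  = complement {b,c,d,e}
  {a,b,e}  = {a,b} ∪ {e}
  {c,d,e}  = complement {a,b}
  {a,b,c,d}  = complement {e}
  |family| = 9
Iteration 2. New:
  {a,e}  = {e} ∪ {a}
  {c,d}  = complement {a,b,e}
  {a,c,d,e}  = {c,d,e} ∪ {a}
  |family| = 12
Iteration 3. New:
  {b}  = complement {a,c,d,e}
  {a,c,d}  = {c,d} ∪ {a}
  {b,c,d}  = complement {a,e}
  |family| = 15
Iteration 4 (1 new):
  {b,e}  = complement {a,c,d}
  |family| = 16
Iteration 5: stable.

|σ(𝒞)| = 16.  σ(𝒞) = { {}, {a}, {b}, {e}, {a,b}, {a,e}, {b,e}, {c,d}, {a,b,e}, {a,c,d}, {b,c,d}, {c,d,e}, {a,b,c,d}, {a,c,d,e}, {b,c,d,e}, Ω }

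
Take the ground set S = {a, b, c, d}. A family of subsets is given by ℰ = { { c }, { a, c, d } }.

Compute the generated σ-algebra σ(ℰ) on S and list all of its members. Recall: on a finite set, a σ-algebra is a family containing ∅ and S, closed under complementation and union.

Take S₀ = ℰ ∪ {∅, S} = { {}, { c }, { a, c, d }, S }.
Step 1: +2 →
  { b }  = { a, c, d }ᶜ
  { a, b, d }  = { c }ᶜ
  (now 6)
Step 2 (1 new):
  { b, c }  = { c } ∪ { b }
  (now 7)
Step 3: +1 →
  { a, d }  = { b, c }ᶜ
  (now 8)
Step 4: no new sets; the family is a σ-algebra.

Hence σ(ℰ) has 8 members: { {}, { b }, { c }, { a, d }, { b, c }, { a, b, d }, { a, c, d }, S }.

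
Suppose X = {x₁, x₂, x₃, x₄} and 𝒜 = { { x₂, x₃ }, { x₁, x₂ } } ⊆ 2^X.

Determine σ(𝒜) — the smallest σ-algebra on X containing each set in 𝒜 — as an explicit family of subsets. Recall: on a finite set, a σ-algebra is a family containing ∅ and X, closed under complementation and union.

Start: 𝒜 ∪ {∅, X} = { ∅, { x₁, x₂ }, { x₂, x₃ }, X }.
Pass 1 (3 new):
  { x₁, x₄ }  = { x₂, x₃ }ᶜ
  { x₃, x₄ }  = { x₁, x₂ }ᶜ
  { x₁, x₂, x₃ }  = { x₁, x₂ } ∪ { x₂, x₃ }
Pass 2 (4 new):
  { x₄ }  = { x₁, x₂, x₃ }ᶜ
  { x₁, x₂, x₄ }  = { x₁, x₄ } ∪ { x₁, x₂ }
  { x₁, x₃, x₄ }  = { x₃, x₄ } ∪ { x₁, x₄ }
  { x₂, x₃, x₄ }  = { x₃, x₄ } ∪ { x₂, x₃ }
Pass 3: 3 new —
  { x₁ }  = { x₂, x₃, x₄ }ᶜ
  { x₂ }  = { x₁, x₃, x₄ }ᶜ
  { x₃ }  = { x₁, x₂, x₄ }ᶜ
Pass 4: 2 new —
  { x₁, x₃ }  = { x₃ } ∪ { x₁ }
  { x₂, x₄ }  = { x₄ } ∪ { x₂ }
After Pass 5 the family is unchanged; done.

Therefore σ(𝒜) = { ∅, { x₁ }, { x₂ }, { x₃ }, { x₄ }, { x₁, x₂ }, { x₁, x₃ }, { x₁, x₄ }, { x₂, x₃ }, { x₂, x₄ }, { x₃, x₄ }, { x₁, x₂, x₃ }, { x₁, x₂, x₄ }, { x₁, x₃, x₄ }, { x₂, x₃, x₄ }, X } (|σ(𝒜)| = 16).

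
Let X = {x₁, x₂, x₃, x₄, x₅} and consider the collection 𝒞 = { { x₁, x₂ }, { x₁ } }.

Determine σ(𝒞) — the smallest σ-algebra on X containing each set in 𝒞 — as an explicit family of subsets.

σ(𝒞) (8 sets): { {}, { x₁ }, { x₂ }, { x₁, x₂ }, { x₃, x₄, x₅ }, { x₁, x₃, x₄, x₅ }, { x₂, x₃, x₄, x₅ }, X }

Derivation:
Start: 𝒞 ∪ {∅, X} = { {}, { x₁ }, { x₁, x₂ }, X }.
Step 1 adds 2:
  { x₃, x₄, x₅ }  = X∖{ x₁, x₂ }
  { x₂, x₃, x₄, x₅ }  = X∖{ x₁ }
  — 6 sets.
Step 2: +1 →
  { x₁, x₃, x₄, x₅ }  = { x₃, x₄, x₅ } ∪ { x₁ }
  — 7 sets.
Step 3. New:
  { x₂ }  = X∖{ x₁, x₃, x₄, x₅ }
  — 8 sets.
Step 4: no new sets; the family is a σ-algebra.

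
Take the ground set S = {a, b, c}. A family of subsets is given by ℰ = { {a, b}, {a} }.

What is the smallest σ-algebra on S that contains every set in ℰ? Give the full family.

Begin from { {}, {a}, {a, b}, S } (that is, ℰ plus ∅ and S).
Round 1: 2 new —
  {c}  = {a, b}ᶜ
  {b, c}  = {a}ᶜ
Round 2 adds 1:
  {a, c}  = {c} ∪ {a}
Round 3. New:
  {b}  = {a, c}ᶜ
Round 4: already closed under ᶜ and ∪.

Therefore σ(ℰ) = { {}, {a}, {b}, {c}, {a, b}, {a, c}, {b, c}, S } (|σ(ℰ)| = 8).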